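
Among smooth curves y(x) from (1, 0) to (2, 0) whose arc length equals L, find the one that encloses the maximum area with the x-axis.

Set up the augmented Lagrangian using a multiplier λ for the length constraint:
    F(y, y') = y − λ sqrt(1 + y'^2).
F has no explicit x dependence, so the Beltrami identity yields a first integral
    F − y' ∂F/∂y' = C.
Compute ∂F/∂y' = −λ y' / sqrt(1 + y'^2). Then
    y − λ sqrt(1 + y'^2) + λ y'^2 / sqrt(1 + y'^2) = C
    ⇒  y − λ / sqrt(1 + y'^2) = C.
Solving for y' and integrating gives
    (x − a)^2 + (y − b)^2 = λ^2,
a circular arc of radius λ. The constants a, b are determined by the endpoint conditions y(1) = y(2) = 0, and λ is fixed implicitly by the length constraint
    ∫_{1}^{2} sqrt(1 + y'^2) dx = L.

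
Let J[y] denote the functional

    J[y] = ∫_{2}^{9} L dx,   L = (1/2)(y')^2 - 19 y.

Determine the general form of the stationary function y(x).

The Lagrangian is L = (1/2)(y')^2 - 19 y.
∂L/∂y = -19.
∂L/∂y' = y'.
The Euler-Lagrange equation d/dx(∂L/∂y') − ∂L/∂y = 0 becomes:
    y'' + 19 = 0
General solution: y(x) = -(19/2) x^2 + A x + B, where A and B are arbitrary constants fixed by the endpoint conditions.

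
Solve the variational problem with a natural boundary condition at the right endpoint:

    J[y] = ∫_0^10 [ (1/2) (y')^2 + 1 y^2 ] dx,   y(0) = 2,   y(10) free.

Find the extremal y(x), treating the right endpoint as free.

The Lagrangian L = (1/2) (y')^2 + 1 y^2 gives
    ∂L/∂y = 2 y,   ∂L/∂y' = y'.
Euler-Lagrange: y'' − 2 y = 0.
With k = sqrt(2), the general solution is
    y(x) = A cosh(sqrt(2) x) + B sinh(sqrt(2) x).
Fixed left endpoint y(0) = 2 ⇒ A = 2.
The right endpoint x = 10 is free, so the natural (transversality) condition is ∂L/∂y' |_{x=10} = 0, i.e. y'(10) = 0.
Compute y'(x) = A k sinh(k x) + B k cosh(k x), so
    y'(10) = A k sinh(k·10) + B k cosh(k·10) = 0
    ⇒ B = −A tanh(k·10) = − 2 tanh(sqrt(2)·10).
Therefore the extremal is
    y(x) = 2 cosh(sqrt(2) x) − 2 tanh(sqrt(2)·10) sinh(sqrt(2) x).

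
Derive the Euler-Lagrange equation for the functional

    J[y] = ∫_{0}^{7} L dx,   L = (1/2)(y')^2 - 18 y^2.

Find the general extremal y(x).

The Lagrangian is L = (1/2)(y')^2 - 18 y^2.
∂L/∂y = -36y.
∂L/∂y' = y'.
The Euler-Lagrange equation d/dx(∂L/∂y') − ∂L/∂y = 0 becomes:
    y'' + 36 y = 0
General solution: y(x) = A sin(6x) + B cos(6x), where A and B are arbitrary constants fixed by the endpoint conditions.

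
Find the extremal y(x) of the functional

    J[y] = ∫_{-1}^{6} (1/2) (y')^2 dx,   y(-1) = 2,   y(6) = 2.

The Lagrangian is L = (1/2) (y')^2.
Compute ∂L/∂y = 0, ∂L/∂y' = y'.
The Euler-Lagrange equation d/dx(∂L/∂y') − ∂L/∂y = 0 reduces to
    y'' = 0.
Its general solution is
    y(x) = A x + B,
with A, B fixed by the endpoint conditions.
Applying the endpoint conditions y(-1) = 2 and y(6) = 2: solve A·-1 + B = 2 and A·6 + B = 2. Subtracting gives A(6 − -1) = 2 − 2, so A = 0, and B = 2 − A·-1 = 2. Therefore
    y(x) = 2.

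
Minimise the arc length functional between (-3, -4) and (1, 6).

Arc-length functional: J[y] = ∫ sqrt(1 + (y')^2) dx.
Lagrangian L = sqrt(1 + (y')^2) has no explicit y dependence, so ∂L/∂y = 0 and the Euler-Lagrange equation gives
    d/dx( y' / sqrt(1 + (y')^2) ) = 0  ⇒  y' / sqrt(1 + (y')^2) = const.
Hence y' is constant, so y(x) is affine.
Fitting the endpoints (-3, -4) and (1, 6):
    slope m = (6 − (-4)) / (1 − (-3)) = 5/2,
    intercept c = (-4) − m·(-3) = 7/2.
Extremal: y(x) = (5/2) x + 7/2.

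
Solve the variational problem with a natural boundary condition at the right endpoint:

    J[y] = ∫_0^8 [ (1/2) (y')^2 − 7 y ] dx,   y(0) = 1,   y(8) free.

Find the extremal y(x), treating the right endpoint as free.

The Lagrangian L = (1/2) (y')^2 − 7 y gives
    ∂L/∂y = −7,   ∂L/∂y' = y'.
Euler-Lagrange: d/dx(y') − (−7) = 0, i.e. y'' + 7 = 0, so
    y(x) = −(7/2) x^2 + C1 x + C2.
Fixed left endpoint y(0) = 1 ⇒ C2 = 1.
The right endpoint x = 8 is free, so the natural (transversality) condition is ∂L/∂y' |_{x=8} = 0, i.e. y'(8) = 0.
Compute y'(x) = −7 x + C1, so y'(8) = −56 + C1 = 0 ⇒ C1 = 56.
Therefore the extremal is
    y(x) = −(7/2) x^2 + 56 x + 1.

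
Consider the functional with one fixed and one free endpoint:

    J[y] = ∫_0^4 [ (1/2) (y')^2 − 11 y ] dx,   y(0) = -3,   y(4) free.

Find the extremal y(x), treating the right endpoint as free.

The Lagrangian L = (1/2) (y')^2 − 11 y gives
    ∂L/∂y = −11,   ∂L/∂y' = y'.
Euler-Lagrange: d/dx(y') − (−11) = 0, i.e. y'' + 11 = 0, so
    y(x) = −(11/2) x^2 + C1 x + C2.
Fixed left endpoint y(0) = -3 ⇒ C2 = -3.
The right endpoint x = 4 is free, so the natural (transversality) condition is ∂L/∂y' |_{x=4} = 0, i.e. y'(4) = 0.
Compute y'(x) = −11 x + C1, so y'(4) = −44 + C1 = 0 ⇒ C1 = 44.
Therefore the extremal is
    y(x) = −(11/2) x^2 + 44 x − 3.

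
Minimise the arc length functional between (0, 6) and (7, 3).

Arc-length functional: J[y] = ∫ sqrt(1 + (y')^2) dx.
Lagrangian L = sqrt(1 + (y')^2) has no explicit y dependence, so ∂L/∂y = 0 and the Euler-Lagrange equation gives
    d/dx( y' / sqrt(1 + (y')^2) ) = 0  ⇒  y' / sqrt(1 + (y')^2) = const.
Hence y' is constant, so y(x) is affine.
Fitting the endpoints (0, 6) and (7, 3):
    slope m = (3 − 6) / (7 − 0) = -3/7,
    intercept c = 6 − m·0 = 6.
Extremal: y(x) = (-3/7) x + 6.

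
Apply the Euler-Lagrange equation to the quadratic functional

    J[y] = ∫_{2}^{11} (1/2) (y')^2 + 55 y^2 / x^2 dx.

The Lagrangian is L = (1/2) (y')^2 + 55 y^2 / x^2.
Compute ∂L/∂y = 110y/x^2, ∂L/∂y' = y'.
The Euler-Lagrange equation d/dx(∂L/∂y') − ∂L/∂y = 0 reduces to
    y'' − 110/x^2 · y = 0  (x > 0).
Its general solution is
    y(x) = A x^11 + B x^(-10),
with A, B fixed by the endpoint conditions.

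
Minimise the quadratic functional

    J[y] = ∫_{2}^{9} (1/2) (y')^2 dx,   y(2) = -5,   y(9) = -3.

The Lagrangian is L = (1/2) (y')^2.
Compute ∂L/∂y = 0, ∂L/∂y' = y'.
The Euler-Lagrange equation d/dx(∂L/∂y') − ∂L/∂y = 0 reduces to
    y'' = 0.
Its general solution is
    y(x) = A x + B,
with A, B fixed by the endpoint conditions.
Applying the endpoint conditions y(2) = -5 and y(9) = -3: solve A·2 + B = -5 and A·9 + B = -3. Subtracting gives A(9 − 2) = -3 − -5, so A = 2/7, and B = -5 − A·2 = -39/7. Therefore
    y(x) = (2/7) x - 39/7.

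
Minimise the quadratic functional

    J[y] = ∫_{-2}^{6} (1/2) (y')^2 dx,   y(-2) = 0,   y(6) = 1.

The Lagrangian is L = (1/2) (y')^2.
Compute ∂L/∂y = 0, ∂L/∂y' = y'.
The Euler-Lagrange equation d/dx(∂L/∂y') − ∂L/∂y = 0 reduces to
    y'' = 0.
Its general solution is
    y(x) = A x + B,
with A, B fixed by the endpoint conditions.
Applying the endpoint conditions y(-2) = 0 and y(6) = 1: solve A·-2 + B = 0 and A·6 + B = 1. Subtracting gives A(6 − -2) = 1 − 0, so A = 1/8, and B = 0 − A·-2 = 1/4. Therefore
    y(x) = (1/8) x + 1/4.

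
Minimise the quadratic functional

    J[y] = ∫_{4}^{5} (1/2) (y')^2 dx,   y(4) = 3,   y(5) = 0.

The Lagrangian is L = (1/2) (y')^2.
Compute ∂L/∂y = 0, ∂L/∂y' = y'.
The Euler-Lagrange equation d/dx(∂L/∂y') − ∂L/∂y = 0 reduces to
    y'' = 0.
Its general solution is
    y(x) = A x + B,
with A, B fixed by the endpoint conditions.
Applying the endpoint conditions y(4) = 3 and y(5) = 0: solve A·4 + B = 3 and A·5 + B = 0. Subtracting gives A(5 − 4) = 0 − 3, so A = -3, and B = 3 − A·4 = 15. Therefore
    y(x) = -3 x + 15.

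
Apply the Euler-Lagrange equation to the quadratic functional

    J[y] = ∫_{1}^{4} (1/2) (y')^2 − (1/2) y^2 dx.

The Lagrangian is L = (1/2) (y')^2 − (1/2) y^2.
Compute ∂L/∂y = -y, ∂L/∂y' = y'.
The Euler-Lagrange equation d/dx(∂L/∂y') − ∂L/∂y = 0 reduces to
    y'' + y = 0.
Its general solution is
    y(x) = A sin(x) + B cos(x),
with A, B fixed by the endpoint conditions.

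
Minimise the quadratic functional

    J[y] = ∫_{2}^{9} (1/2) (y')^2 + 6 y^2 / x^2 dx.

The Lagrangian is L = (1/2) (y')^2 + 6 y^2 / x^2.
Compute ∂L/∂y = 12y/x^2, ∂L/∂y' = y'.
The Euler-Lagrange equation d/dx(∂L/∂y') − ∂L/∂y = 0 reduces to
    y'' − 12/x^2 · y = 0  (x > 0).
Its general solution is
    y(x) = A x^4 + B x^(-3),
with A, B fixed by the endpoint conditions.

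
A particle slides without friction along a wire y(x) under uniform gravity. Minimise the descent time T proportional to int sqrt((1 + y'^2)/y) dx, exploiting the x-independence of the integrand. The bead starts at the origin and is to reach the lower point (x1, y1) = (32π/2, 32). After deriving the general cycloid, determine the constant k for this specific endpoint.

The Lagrangian L = sqrt((1 + y'^2) / y) has no explicit x dependence, so the Beltrami identity applies:
    L − y' ∂L/∂y' = C.
Compute ∂L/∂y' = y' / sqrt(y (1 + y'^2)).
Substitute:
    sqrt((1 + y'^2)/y) − y'·y' / sqrt(y (1 + y'^2))
    = (1 + y'^2) / sqrt(y (1 + y'^2)) − y'^2 / sqrt(y (1 + y'^2))
    = 1 / sqrt(y (1 + y'^2)) = C.
Squaring and rearranging gives the first integral
    y (1 + y'^2) = 1/C^2 =: k   (constant).
Solving this first-order ODE by the substitution
    y = (k/2)(1 − cos θ)
yields the cycloid parameterisation
    x(θ) = (k/2)(θ − sin θ),   y(θ) = (k/2)(1 − cos θ).
The constant k is fixed by the endpoint condition.
Now fit the given lower endpoint (x1, y1) = (32π/2, 32). At the bottom of the first arch (θ = π), the parametric equations give
    y(π) = (k/2)(1 − cos π) = k,
    x(π) = (k/2)(π − sin π) = kπ/2.
Matching y(π) = 32 gives k = 32, consistent with x(π) = 32π/2. Therefore the specific cycloid is
    x(θ) = (32/2)(θ − sin θ),   y(θ) = (32/2)(1 − cos θ).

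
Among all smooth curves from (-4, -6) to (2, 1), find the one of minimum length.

Arc-length functional: J[y] = ∫ sqrt(1 + (y')^2) dx.
Lagrangian L = sqrt(1 + (y')^2) has no explicit y dependence, so ∂L/∂y = 0 and the Euler-Lagrange equation gives
    d/dx( y' / sqrt(1 + (y')^2) ) = 0  ⇒  y' / sqrt(1 + (y')^2) = const.
Hence y' is constant, so y(x) is affine.
Fitting the endpoints (-4, -6) and (2, 1):
    slope m = (1 − (-6)) / (2 − (-4)) = 7/6,
    intercept c = (-6) − m·(-4) = -4/3.
Extremal: y(x) = (7/6) x - 4/3.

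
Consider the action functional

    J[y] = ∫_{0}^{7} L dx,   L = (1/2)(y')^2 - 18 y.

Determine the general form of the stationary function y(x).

The Lagrangian is L = (1/2)(y')^2 - 18 y.
∂L/∂y = -18.
∂L/∂y' = y'.
The Euler-Lagrange equation d/dx(∂L/∂y') − ∂L/∂y = 0 becomes:
    y'' + 18 = 0
General solution: y(x) = -9 x^2 + A x + B, where A and B are arbitrary constants fixed by the endpoint conditions.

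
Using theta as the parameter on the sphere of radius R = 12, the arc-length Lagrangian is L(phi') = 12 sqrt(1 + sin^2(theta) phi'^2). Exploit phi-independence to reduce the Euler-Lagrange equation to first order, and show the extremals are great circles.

On the sphere of radius R = 12 with spherical coordinates (θ, φ), the induced metric is
    ds^2 = 144(dθ^2 + sin^2(θ) dφ^2).
Parameterise by θ; the arc-length functional is
    J[φ] = ∫ 12 sqrt(1 + sin^2(θ) (dφ/dθ)^2) dθ,
so L = 12 sqrt(1 + sin^2(θ) φ'^2). Compute
    ∂L/∂φ = 0  (L has no explicit φ dependence),
    ∂L/∂φ' = 12 sin^2(θ) φ' / sqrt(1 + sin^2(θ) φ'^2).
Since ∂L/∂φ = 0, the Euler-Lagrange equation
    d/dθ(∂L/∂φ') − ∂L/∂φ = 0
reduces to d/dθ(∂L/∂φ') = 0, i.e. the momentum conjugate to φ is conserved:
    12 sin^2(θ) φ' / sqrt(1 + sin^2(θ) φ'^2) = C.
The overall factor of 12 is constant, so dividing through gives Clairaut's relation sin^2(θ) φ' / sqrt(1 + sin^2(θ) φ'^2) = C' (with C' = C/12). Solving for φ' and integrating gives the great-circle family
    cot(θ) = A cos(φ − φ_0),
i.e. the intersection of the sphere with a plane through the origin. The two constants A and φ_0 (equivalently C and one phase) are fixed by the two endpoint conditions.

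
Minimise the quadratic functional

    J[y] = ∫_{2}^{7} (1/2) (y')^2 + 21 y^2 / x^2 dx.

The Lagrangian is L = (1/2) (y')^2 + 21 y^2 / x^2.
Compute ∂L/∂y = 42y/x^2, ∂L/∂y' = y'.
The Euler-Lagrange equation d/dx(∂L/∂y') − ∂L/∂y = 0 reduces to
    y'' − 42/x^2 · y = 0  (x > 0).
Its general solution is
    y(x) = A x^7 + B x^(-6),
with A, B fixed by the endpoint conditions.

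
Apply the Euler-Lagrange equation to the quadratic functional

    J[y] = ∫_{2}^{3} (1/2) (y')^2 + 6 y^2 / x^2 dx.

The Lagrangian is L = (1/2) (y')^2 + 6 y^2 / x^2.
Compute ∂L/∂y = 12y/x^2, ∂L/∂y' = y'.
The Euler-Lagrange equation d/dx(∂L/∂y') − ∂L/∂y = 0 reduces to
    y'' − 12/x^2 · y = 0  (x > 0).
Its general solution is
    y(x) = A x^4 + B x^(-3),
with A, B fixed by the endpoint conditions.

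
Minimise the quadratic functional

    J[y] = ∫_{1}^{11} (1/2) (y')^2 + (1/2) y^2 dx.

The Lagrangian is L = (1/2) (y')^2 + (1/2) y^2.
Compute ∂L/∂y = y, ∂L/∂y' = y'.
The Euler-Lagrange equation d/dx(∂L/∂y') − ∂L/∂y = 0 reduces to
    y'' − y = 0.
Its general solution is
    y(x) = A e^x + B e^(−x),
with A, B fixed by the endpoint conditions.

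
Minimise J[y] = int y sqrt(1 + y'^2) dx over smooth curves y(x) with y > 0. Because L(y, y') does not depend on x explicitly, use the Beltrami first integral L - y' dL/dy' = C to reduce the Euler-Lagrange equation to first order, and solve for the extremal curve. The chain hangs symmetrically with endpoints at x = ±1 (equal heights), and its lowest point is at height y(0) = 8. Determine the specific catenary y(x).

The Lagrangian L(y, y') = y sqrt(1 + y'^2) has no explicit x dependence, so the Beltrami identity applies:
    L − y' ∂L/∂y' = C.
Compute ∂L/∂y' = y · y' / sqrt(1 + y'^2). Then
    L − y' ∂L/∂y'
    = y sqrt(1 + y'^2) − y · y'^2 / sqrt(1 + y'^2)
    = y (1 + y'^2 − y'^2) / sqrt(1 + y'^2)
    = y / sqrt(1 + y'^2) = C.
Squaring gives y^2 = C^2 (1 + y'^2), i.e.
    y'^2 = y^2 / C^2 − 1.
Separating variables,
    dy / sqrt(y^2 − C^2) = dx / C,
and integrating gives arccosh(y / C) = (x − a)/C, so
    y(x) = C cosh((x − a)/C),
the catenary. The constants C and a are fixed by the two endpoint conditions (and, for the hanging-chain problem, the length constraint selects C).
Now fit the given data. The endpoints x = ±1 are symmetric at equal height, so the catenary is even about its minimum: a = 0 and y(x) = C cosh(x/C). The lowest point is y(0) = C cosh(0) = C, and we are told y(0) = 8, so C = 8. Therefore
    y(x) = 8 cosh(x/8),
and at the endpoints
    y(±1) = 8 cosh(1/8).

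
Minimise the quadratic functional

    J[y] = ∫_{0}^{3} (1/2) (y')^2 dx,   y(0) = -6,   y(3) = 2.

The Lagrangian is L = (1/2) (y')^2.
Compute ∂L/∂y = 0, ∂L/∂y' = y'.
The Euler-Lagrange equation d/dx(∂L/∂y') − ∂L/∂y = 0 reduces to
    y'' = 0.
Its general solution is
    y(x) = A x + B,
with A, B fixed by the endpoint conditions.
Applying the endpoint conditions y(0) = -6 and y(3) = 2: solve A·0 + B = -6 and A·3 + B = 2. Subtracting gives A(3 − 0) = 2 − -6, so A = 8/3, and B = -6 − A·0 = -6. Therefore
    y(x) = (8/3) x - 6.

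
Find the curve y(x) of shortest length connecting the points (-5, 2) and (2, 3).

Arc-length functional: J[y] = ∫ sqrt(1 + (y')^2) dx.
Lagrangian L = sqrt(1 + (y')^2) has no explicit y dependence, so ∂L/∂y = 0 and the Euler-Lagrange equation gives
    d/dx( y' / sqrt(1 + (y')^2) ) = 0  ⇒  y' / sqrt(1 + (y')^2) = const.
Hence y' is constant, so y(x) is affine.
Fitting the endpoints (-5, 2) and (2, 3):
    slope m = (3 − 2) / (2 − (-5)) = 1/7,
    intercept c = 2 − m·(-5) = 19/7.
Extremal: y(x) = (1/7) x + 19/7.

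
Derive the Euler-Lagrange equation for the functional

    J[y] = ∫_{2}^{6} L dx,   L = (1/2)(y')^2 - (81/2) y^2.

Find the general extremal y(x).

The Lagrangian is L = (1/2)(y')^2 - (81/2) y^2.
∂L/∂y = -81y.
∂L/∂y' = y'.
The Euler-Lagrange equation d/dx(∂L/∂y') − ∂L/∂y = 0 becomes:
    y'' + 81 y = 0
General solution: y(x) = A sin(9x) + B cos(9x), where A and B are arbitrary constants fixed by the endpoint conditions.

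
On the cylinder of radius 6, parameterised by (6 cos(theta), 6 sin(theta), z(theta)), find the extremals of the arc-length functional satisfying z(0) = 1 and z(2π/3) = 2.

Parameterise the cylinder of radius R = 6 as
    r(θ) = (6 cos θ, 6 sin θ, z(θ)).
The arc-length element is
    ds = sqrt(36 + (dz/dθ)^2) dθ,
so the Lagrangian is L = sqrt(36 + z'^2).
L depends on z' only, not on z or θ, so ∂L/∂z = 0 and
    ∂L/∂z' = z' / sqrt(36 + z'^2).
The Euler-Lagrange equation gives
    d/dθ( z' / sqrt(36 + z'^2) ) = 0,
so z' is constant. Integrating once:
    z(θ) = a θ + b,
a helix on the cylinder (a straight line when the cylinder is unrolled). The constants a, b are determined by the endpoint conditions.
With endpoint conditions z(0) = 1 and z(2π/3) = 2: from z(0) = b we get b = 1, and a·2π/3 + 1 = 2 gives a = 3/(2π), so
    z(θ) = (3/(2π)) θ + 1.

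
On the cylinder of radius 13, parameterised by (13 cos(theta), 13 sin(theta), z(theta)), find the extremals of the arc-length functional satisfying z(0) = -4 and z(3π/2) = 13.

Parameterise the cylinder of radius R = 13 as
    r(θ) = (13 cos θ, 13 sin θ, z(θ)).
The arc-length element is
    ds = sqrt(169 + (dz/dθ)^2) dθ,
so the Lagrangian is L = sqrt(169 + z'^2).
L depends on z' only, not on z or θ, so ∂L/∂z = 0 and
    ∂L/∂z' = z' / sqrt(169 + z'^2).
The Euler-Lagrange equation gives
    d/dθ( z' / sqrt(169 + z'^2) ) = 0,
so z' is constant. Integrating once:
    z(θ) = a θ + b,
a helix on the cylinder (a straight line when the cylinder is unrolled). The constants a, b are determined by the endpoint conditions.
With endpoint conditions z(0) = -4 and z(3π/2) = 13: from z(0) = b we get b = -4, and a·3π/2 + -4 = 13 gives a = 34/(3π), so
    z(θ) = (34/(3π)) θ − 4.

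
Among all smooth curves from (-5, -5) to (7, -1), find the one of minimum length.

Arc-length functional: J[y] = ∫ sqrt(1 + (y')^2) dx.
Lagrangian L = sqrt(1 + (y')^2) has no explicit y dependence, so ∂L/∂y = 0 and the Euler-Lagrange equation gives
    d/dx( y' / sqrt(1 + (y')^2) ) = 0  ⇒  y' / sqrt(1 + (y')^2) = const.
Hence y' is constant, so y(x) is affine.
Fitting the endpoints (-5, -5) and (7, -1):
    slope m = ((-1) − (-5)) / (7 − (-5)) = 1/3,
    intercept c = (-5) − m·(-5) = -10/3.
Extremal: y(x) = (1/3) x - 10/3.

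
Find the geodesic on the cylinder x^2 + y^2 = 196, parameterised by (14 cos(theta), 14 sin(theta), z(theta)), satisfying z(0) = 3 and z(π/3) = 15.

Parameterise the cylinder of radius R = 14 as
    r(θ) = (14 cos θ, 14 sin θ, z(θ)).
The arc-length element is
    ds = sqrt(196 + (dz/dθ)^2) dθ,
so the Lagrangian is L = sqrt(196 + z'^2).
L depends on z' only, not on z or θ, so ∂L/∂z = 0 and
    ∂L/∂z' = z' / sqrt(196 + z'^2).
The Euler-Lagrange equation gives
    d/dθ( z' / sqrt(196 + z'^2) ) = 0,
so z' is constant. Integrating once:
    z(θ) = a θ + b,
a helix on the cylinder (a straight line when the cylinder is unrolled). The constants a, b are determined by the endpoint conditions.
With endpoint conditions z(0) = 3 and z(π/3) = 15: from z(0) = b we get b = 3, and a·π/3 + 3 = 15 gives a = 36/π, so
    z(θ) = (36/π) θ + 3.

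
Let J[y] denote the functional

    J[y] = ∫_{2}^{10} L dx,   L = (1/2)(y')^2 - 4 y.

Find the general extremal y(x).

The Lagrangian is L = (1/2)(y')^2 - 4 y.
∂L/∂y = -4.
∂L/∂y' = y'.
The Euler-Lagrange equation d/dx(∂L/∂y') − ∂L/∂y = 0 becomes:
    y'' + 4 = 0
General solution: y(x) = -2 x^2 + A x + B, where A and B are arbitrary constants fixed by the endpoint conditions.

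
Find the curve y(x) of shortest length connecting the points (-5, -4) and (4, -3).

Arc-length functional: J[y] = ∫ sqrt(1 + (y')^2) dx.
Lagrangian L = sqrt(1 + (y')^2) has no explicit y dependence, so ∂L/∂y = 0 and the Euler-Lagrange equation gives
    d/dx( y' / sqrt(1 + (y')^2) ) = 0  ⇒  y' / sqrt(1 + (y')^2) = const.
Hence y' is constant, so y(x) is affine.
Fitting the endpoints (-5, -4) and (4, -3):
    slope m = ((-3) − (-4)) / (4 − (-5)) = 1/9,
    intercept c = (-4) − m·(-5) = -31/9.
Extremal: y(x) = (1/9) x - 31/9.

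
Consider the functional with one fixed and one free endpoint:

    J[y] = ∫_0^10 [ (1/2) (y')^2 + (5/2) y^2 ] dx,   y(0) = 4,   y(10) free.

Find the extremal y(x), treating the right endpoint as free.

The Lagrangian L = (1/2) (y')^2 + (5/2) y^2 gives
    ∂L/∂y = 5 y,   ∂L/∂y' = y'.
Euler-Lagrange: y'' − 5 y = 0.
With k = sqrt(5), the general solution is
    y(x) = A cosh(sqrt(5) x) + B sinh(sqrt(5) x).
Fixed left endpoint y(0) = 4 ⇒ A = 4.
The right endpoint x = 10 is free, so the natural (transversality) condition is ∂L/∂y' |_{x=10} = 0, i.e. y'(10) = 0.
Compute y'(x) = A k sinh(k x) + B k cosh(k x), so
    y'(10) = A k sinh(k·10) + B k cosh(k·10) = 0
    ⇒ B = −A tanh(k·10) = − 4 tanh(sqrt(5)·10).
Therefore the extremal is
    y(x) = 4 cosh(sqrt(5) x) − 4 tanh(sqrt(5)·10) sinh(sqrt(5) x).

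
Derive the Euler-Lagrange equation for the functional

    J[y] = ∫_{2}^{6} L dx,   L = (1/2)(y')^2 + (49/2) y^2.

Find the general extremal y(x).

The Lagrangian is L = (1/2)(y')^2 + (49/2) y^2.
∂L/∂y = 49y.
∂L/∂y' = y'.
The Euler-Lagrange equation d/dx(∂L/∂y') − ∂L/∂y = 0 becomes:
    y'' - 49 y = 0
General solution: y(x) = A e^(7x) + B e^(-7x), where A and B are arbitrary constants fixed by the endpoint conditions.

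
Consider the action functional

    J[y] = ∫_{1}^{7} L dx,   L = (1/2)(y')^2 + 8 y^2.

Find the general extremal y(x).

The Lagrangian is L = (1/2)(y')^2 + 8 y^2.
∂L/∂y = 16y.
∂L/∂y' = y'.
The Euler-Lagrange equation d/dx(∂L/∂y') − ∂L/∂y = 0 becomes:
    y'' - 16 y = 0
General solution: y(x) = A e^(4x) + B e^(-4x), where A and B are arbitrary constants fixed by the endpoint conditions.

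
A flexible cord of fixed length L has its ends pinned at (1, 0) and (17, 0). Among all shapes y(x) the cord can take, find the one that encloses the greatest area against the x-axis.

Set up the augmented Lagrangian using a multiplier λ for the length constraint:
    F(y, y') = y − λ sqrt(1 + y'^2).
F has no explicit x dependence, so the Beltrami identity yields a first integral
    F − y' ∂F/∂y' = C.
Compute ∂F/∂y' = −λ y' / sqrt(1 + y'^2). Then
    y − λ sqrt(1 + y'^2) + λ y'^2 / sqrt(1 + y'^2) = C
    ⇒  y − λ / sqrt(1 + y'^2) = C.
Solving for y' and integrating gives
    (x − a)^2 + (y − b)^2 = λ^2,
a circular arc of radius λ. The constants a, b are determined by the endpoint conditions y(1) = y(17) = 0, and λ is fixed implicitly by the length constraint
    ∫_{1}^{17} sqrt(1 + y'^2) dx = L.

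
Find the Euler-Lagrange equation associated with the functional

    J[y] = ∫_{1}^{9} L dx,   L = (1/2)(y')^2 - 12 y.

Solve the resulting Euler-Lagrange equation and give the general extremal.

The Lagrangian is L = (1/2)(y')^2 - 12 y.
∂L/∂y = -12.
∂L/∂y' = y'.
The Euler-Lagrange equation d/dx(∂L/∂y') − ∂L/∂y = 0 becomes:
    y'' + 12 = 0
General solution: y(x) = -6 x^2 + A x + B, where A and B are arbitrary constants fixed by the endpoint conditions.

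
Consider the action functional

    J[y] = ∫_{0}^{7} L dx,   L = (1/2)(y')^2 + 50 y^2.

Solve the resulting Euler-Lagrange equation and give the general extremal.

The Lagrangian is L = (1/2)(y')^2 + 50 y^2.
∂L/∂y = 100y.
∂L/∂y' = y'.
The Euler-Lagrange equation d/dx(∂L/∂y') − ∂L/∂y = 0 becomes:
    y'' - 100 y = 0
General solution: y(x) = A e^(10x) + B e^(-10x), where A and B are arbitrary constants fixed by the endpoint conditions.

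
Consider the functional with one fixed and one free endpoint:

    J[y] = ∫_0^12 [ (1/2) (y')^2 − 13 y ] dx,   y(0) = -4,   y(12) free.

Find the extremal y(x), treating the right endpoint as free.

The Lagrangian L = (1/2) (y')^2 − 13 y gives
    ∂L/∂y = −13,   ∂L/∂y' = y'.
Euler-Lagrange: d/dx(y') − (−13) = 0, i.e. y'' + 13 = 0, so
    y(x) = −(13/2) x^2 + C1 x + C2.
Fixed left endpoint y(0) = -4 ⇒ C2 = -4.
The right endpoint x = 12 is free, so the natural (transversality) condition is ∂L/∂y' |_{x=12} = 0, i.e. y'(12) = 0.
Compute y'(x) = −13 x + C1, so y'(12) = −156 + C1 = 0 ⇒ C1 = 156.
Therefore the extremal is
    y(x) = −(13/2) x^2 + 156 x − 4.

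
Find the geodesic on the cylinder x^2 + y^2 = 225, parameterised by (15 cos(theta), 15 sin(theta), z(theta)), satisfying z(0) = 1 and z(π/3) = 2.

Parameterise the cylinder of radius R = 15 as
    r(θ) = (15 cos θ, 15 sin θ, z(θ)).
The arc-length element is
    ds = sqrt(225 + (dz/dθ)^2) dθ,
so the Lagrangian is L = sqrt(225 + z'^2).
L depends on z' only, not on z or θ, so ∂L/∂z = 0 and
    ∂L/∂z' = z' / sqrt(225 + z'^2).
The Euler-Lagrange equation gives
    d/dθ( z' / sqrt(225 + z'^2) ) = 0,
so z' is constant. Integrating once:
    z(θ) = a θ + b,
a helix on the cylinder (a straight line when the cylinder is unrolled). The constants a, b are determined by the endpoint conditions.
With endpoint conditions z(0) = 1 and z(π/3) = 2: from z(0) = b we get b = 1, and a·π/3 + 1 = 2 gives a = 3/π, so
    z(θ) = (3/π) θ + 1.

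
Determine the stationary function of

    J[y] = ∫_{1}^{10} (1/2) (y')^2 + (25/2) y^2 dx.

The Lagrangian is L = (1/2) (y')^2 + (25/2) y^2.
Compute ∂L/∂y = 25y, ∂L/∂y' = y'.
The Euler-Lagrange equation d/dx(∂L/∂y') − ∂L/∂y = 0 reduces to
    y'' − 25 y = 0.
Its general solution is
    y(x) = A e^(5x) + B e^(−5x),
with A, B fixed by the endpoint conditions.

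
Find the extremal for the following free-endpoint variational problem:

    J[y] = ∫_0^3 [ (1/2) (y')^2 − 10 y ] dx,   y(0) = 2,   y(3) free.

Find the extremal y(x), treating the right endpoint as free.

The Lagrangian L = (1/2) (y')^2 − 10 y gives
    ∂L/∂y = −10,   ∂L/∂y' = y'.
Euler-Lagrange: d/dx(y') − (−10) = 0, i.e. y'' + 10 = 0, so
    y(x) = −(10/2) x^2 + C1 x + C2.
Fixed left endpoint y(0) = 2 ⇒ C2 = 2.
The right endpoint x = 3 is free, so the natural (transversality) condition is ∂L/∂y' |_{x=3} = 0, i.e. y'(3) = 0.
Compute y'(x) = −10 x + C1, so y'(3) = −30 + C1 = 0 ⇒ C1 = 30.
Therefore the extremal is
    y(x) = −5 x^2 + 30 x + 2.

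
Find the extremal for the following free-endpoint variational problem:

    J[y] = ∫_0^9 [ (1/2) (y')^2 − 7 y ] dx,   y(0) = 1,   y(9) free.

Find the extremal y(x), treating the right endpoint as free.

The Lagrangian L = (1/2) (y')^2 − 7 y gives
    ∂L/∂y = −7,   ∂L/∂y' = y'.
Euler-Lagrange: d/dx(y') − (−7) = 0, i.e. y'' + 7 = 0, so
    y(x) = −(7/2) x^2 + C1 x + C2.
Fixed left endpoint y(0) = 1 ⇒ C2 = 1.
The right endpoint x = 9 is free, so the natural (transversality) condition is ∂L/∂y' |_{x=9} = 0, i.e. y'(9) = 0.
Compute y'(x) = −7 x + C1, so y'(9) = −63 + C1 = 0 ⇒ C1 = 63.
Therefore the extremal is
    y(x) = −(7/2) x^2 + 63 x + 1.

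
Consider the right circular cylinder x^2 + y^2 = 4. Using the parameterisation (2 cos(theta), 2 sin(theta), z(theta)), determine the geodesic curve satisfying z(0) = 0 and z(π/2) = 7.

Parameterise the cylinder of radius R = 2 as
    r(θ) = (2 cos θ, 2 sin θ, z(θ)).
The arc-length element is
    ds = sqrt(4 + (dz/dθ)^2) dθ,
so the Lagrangian is L = sqrt(4 + z'^2).
L depends on z' only, not on z or θ, so ∂L/∂z = 0 and
    ∂L/∂z' = z' / sqrt(4 + z'^2).
The Euler-Lagrange equation gives
    d/dθ( z' / sqrt(4 + z'^2) ) = 0,
so z' is constant. Integrating once:
    z(θ) = a θ + b,
a helix on the cylinder (a straight line when the cylinder is unrolled). The constants a, b are determined by the endpoint conditions.
With endpoint conditions z(0) = 0 and z(π/2) = 7: from z(0) = b we get b = 0, and a·π/2 + 0 = 7 gives a = 14/π, so
    z(θ) = (14/π) θ.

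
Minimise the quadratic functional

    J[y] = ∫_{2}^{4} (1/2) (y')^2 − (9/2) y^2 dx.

The Lagrangian is L = (1/2) (y')^2 − (9/2) y^2.
Compute ∂L/∂y = -9y, ∂L/∂y' = y'.
The Euler-Lagrange equation d/dx(∂L/∂y') − ∂L/∂y = 0 reduces to
    y'' + 9 y = 0.
Its general solution is
    y(x) = A sin(3x) + B cos(3x),
with A, B fixed by the endpoint conditions.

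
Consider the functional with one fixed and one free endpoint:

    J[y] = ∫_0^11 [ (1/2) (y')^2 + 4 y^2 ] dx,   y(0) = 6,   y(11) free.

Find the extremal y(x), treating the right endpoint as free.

The Lagrangian L = (1/2) (y')^2 + 4 y^2 gives
    ∂L/∂y = 8 y,   ∂L/∂y' = y'.
Euler-Lagrange: y'' − 8 y = 0.
With k = sqrt(8), the general solution is
    y(x) = A cosh(sqrt(8) x) + B sinh(sqrt(8) x).
Fixed left endpoint y(0) = 6 ⇒ A = 6.
The right endpoint x = 11 is free, so the natural (transversality) condition is ∂L/∂y' |_{x=11} = 0, i.e. y'(11) = 0.
Compute y'(x) = A k sinh(k x) + B k cosh(k x), so
    y'(11) = A k sinh(k·11) + B k cosh(k·11) = 0
    ⇒ B = −A tanh(k·11) = − 6 tanh(sqrt(8)·11).
Therefore the extremal is
    y(x) = 6 cosh(sqrt(8) x) − 6 tanh(sqrt(8)·11) sinh(sqrt(8) x).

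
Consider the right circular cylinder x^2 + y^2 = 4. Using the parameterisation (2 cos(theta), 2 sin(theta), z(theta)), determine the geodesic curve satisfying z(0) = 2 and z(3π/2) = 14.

Parameterise the cylinder of radius R = 2 as
    r(θ) = (2 cos θ, 2 sin θ, z(θ)).
The arc-length element is
    ds = sqrt(4 + (dz/dθ)^2) dθ,
so the Lagrangian is L = sqrt(4 + z'^2).
L depends on z' only, not on z or θ, so ∂L/∂z = 0 and
    ∂L/∂z' = z' / sqrt(4 + z'^2).
The Euler-Lagrange equation gives
    d/dθ( z' / sqrt(4 + z'^2) ) = 0,
so z' is constant. Integrating once:
    z(θ) = a θ + b,
a helix on the cylinder (a straight line when the cylinder is unrolled). The constants a, b are determined by the endpoint conditions.
With endpoint conditions z(0) = 2 and z(3π/2) = 14: from z(0) = b we get b = 2, and a·3π/2 + 2 = 14 gives a = 8/π, so
    z(θ) = (8/π) θ + 2.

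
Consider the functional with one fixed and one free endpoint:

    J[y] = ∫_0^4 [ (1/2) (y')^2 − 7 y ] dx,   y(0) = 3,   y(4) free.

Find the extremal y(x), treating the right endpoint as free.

The Lagrangian L = (1/2) (y')^2 − 7 y gives
    ∂L/∂y = −7,   ∂L/∂y' = y'.
Euler-Lagrange: d/dx(y') − (−7) = 0, i.e. y'' + 7 = 0, so
    y(x) = −(7/2) x^2 + C1 x + C2.
Fixed left endpoint y(0) = 3 ⇒ C2 = 3.
The right endpoint x = 4 is free, so the natural (transversality) condition is ∂L/∂y' |_{x=4} = 0, i.e. y'(4) = 0.
Compute y'(x) = −7 x + C1, so y'(4) = −28 + C1 = 0 ⇒ C1 = 28.
Therefore the extremal is
    y(x) = −(7/2) x^2 + 28 x + 3.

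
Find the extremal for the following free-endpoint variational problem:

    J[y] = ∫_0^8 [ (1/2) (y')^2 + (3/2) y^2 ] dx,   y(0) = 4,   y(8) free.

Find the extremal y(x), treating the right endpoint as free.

The Lagrangian L = (1/2) (y')^2 + (3/2) y^2 gives
    ∂L/∂y = 3 y,   ∂L/∂y' = y'.
Euler-Lagrange: y'' − 3 y = 0.
With k = sqrt(3), the general solution is
    y(x) = A cosh(sqrt(3) x) + B sinh(sqrt(3) x).
Fixed left endpoint y(0) = 4 ⇒ A = 4.
The right endpoint x = 8 is free, so the natural (transversality) condition is ∂L/∂y' |_{x=8} = 0, i.e. y'(8) = 0.
Compute y'(x) = A k sinh(k x) + B k cosh(k x), so
    y'(8) = A k sinh(k·8) + B k cosh(k·8) = 0
    ⇒ B = −A tanh(k·8) = − 4 tanh(sqrt(3)·8).
Therefore the extremal is
    y(x) = 4 cosh(sqrt(3) x) − 4 tanh(sqrt(3)·8) sinh(sqrt(3) x).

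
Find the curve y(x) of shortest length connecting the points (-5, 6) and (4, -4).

Arc-length functional: J[y] = ∫ sqrt(1 + (y')^2) dx.
Lagrangian L = sqrt(1 + (y')^2) has no explicit y dependence, so ∂L/∂y = 0 and the Euler-Lagrange equation gives
    d/dx( y' / sqrt(1 + (y')^2) ) = 0  ⇒  y' / sqrt(1 + (y')^2) = const.
Hence y' is constant, so y(x) is affine.
Fitting the endpoints (-5, 6) and (4, -4):
    slope m = ((-4) − 6) / (4 − (-5)) = -10/9,
    intercept c = 6 − m·(-5) = 4/9.
Extremal: y(x) = (-10/9) x + 4/9.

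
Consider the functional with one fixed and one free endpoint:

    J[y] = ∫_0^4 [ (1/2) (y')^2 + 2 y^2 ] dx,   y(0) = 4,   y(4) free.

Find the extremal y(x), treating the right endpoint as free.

The Lagrangian L = (1/2) (y')^2 + 2 y^2 gives
    ∂L/∂y = 4 y,   ∂L/∂y' = y'.
Euler-Lagrange: y'' − 4 y = 0.
With k = 2, the general solution is
    y(x) = A cosh(2 x) + B sinh(2 x).
Fixed left endpoint y(0) = 4 ⇒ A = 4.
The right endpoint x = 4 is free, so the natural (transversality) condition is ∂L/∂y' |_{x=4} = 0, i.e. y'(4) = 0.
Compute y'(x) = A k sinh(k x) + B k cosh(k x), so
    y'(4) = A k sinh(k·4) + B k cosh(k·4) = 0
    ⇒ B = −A tanh(k·4) = − 4 tanh(2·4).
Therefore the extremal is
    y(x) = 4 cosh(2 x) − 4 tanh(2·4) sinh(2 x).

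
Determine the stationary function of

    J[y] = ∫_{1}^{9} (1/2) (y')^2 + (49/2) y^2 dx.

The Lagrangian is L = (1/2) (y')^2 + (49/2) y^2.
Compute ∂L/∂y = 49y, ∂L/∂y' = y'.
The Euler-Lagrange equation d/dx(∂L/∂y') − ∂L/∂y = 0 reduces to
    y'' − 49 y = 0.
Its general solution is
    y(x) = A e^(7x) + B e^(−7x),
with A, B fixed by the endpoint conditions.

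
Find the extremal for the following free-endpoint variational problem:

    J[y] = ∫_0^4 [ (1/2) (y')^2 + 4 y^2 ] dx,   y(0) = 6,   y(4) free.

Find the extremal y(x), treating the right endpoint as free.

The Lagrangian L = (1/2) (y')^2 + 4 y^2 gives
    ∂L/∂y = 8 y,   ∂L/∂y' = y'.
Euler-Lagrange: y'' − 8 y = 0.
With k = sqrt(8), the general solution is
    y(x) = A cosh(sqrt(8) x) + B sinh(sqrt(8) x).
Fixed left endpoint y(0) = 6 ⇒ A = 6.
The right endpoint x = 4 is free, so the natural (transversality) condition is ∂L/∂y' |_{x=4} = 0, i.e. y'(4) = 0.
Compute y'(x) = A k sinh(k x) + B k cosh(k x), so
    y'(4) = A k sinh(k·4) + B k cosh(k·4) = 0
    ⇒ B = −A tanh(k·4) = − 6 tanh(sqrt(8)·4).
Therefore the extremal is
    y(x) = 6 cosh(sqrt(8) x) − 6 tanh(sqrt(8)·4) sinh(sqrt(8) x).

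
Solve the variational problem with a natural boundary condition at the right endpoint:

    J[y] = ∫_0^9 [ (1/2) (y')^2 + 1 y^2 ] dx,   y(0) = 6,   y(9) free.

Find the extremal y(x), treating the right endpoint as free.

The Lagrangian L = (1/2) (y')^2 + 1 y^2 gives
    ∂L/∂y = 2 y,   ∂L/∂y' = y'.
Euler-Lagrange: y'' − 2 y = 0.
With k = sqrt(2), the general solution is
    y(x) = A cosh(sqrt(2) x) + B sinh(sqrt(2) x).
Fixed left endpoint y(0) = 6 ⇒ A = 6.
The right endpoint x = 9 is free, so the natural (transversality) condition is ∂L/∂y' |_{x=9} = 0, i.e. y'(9) = 0.
Compute y'(x) = A k sinh(k x) + B k cosh(k x), so
    y'(9) = A k sinh(k·9) + B k cosh(k·9) = 0
    ⇒ B = −A tanh(k·9) = − 6 tanh(sqrt(2)·9).
Therefore the extremal is
    y(x) = 6 cosh(sqrt(2) x) − 6 tanh(sqrt(2)·9) sinh(sqrt(2) x).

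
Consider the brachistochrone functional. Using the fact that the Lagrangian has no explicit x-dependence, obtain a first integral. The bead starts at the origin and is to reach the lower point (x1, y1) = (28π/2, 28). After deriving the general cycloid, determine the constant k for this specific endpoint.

The Lagrangian L = sqrt((1 + y'^2) / y) has no explicit x dependence, so the Beltrami identity applies:
    L − y' ∂L/∂y' = C.
Compute ∂L/∂y' = y' / sqrt(y (1 + y'^2)).
Substitute:
    sqrt((1 + y'^2)/y) − y'·y' / sqrt(y (1 + y'^2))
    = (1 + y'^2) / sqrt(y (1 + y'^2)) − y'^2 / sqrt(y (1 + y'^2))
    = 1 / sqrt(y (1 + y'^2)) = C.
Squaring and rearranging gives the first integral
    y (1 + y'^2) = 1/C^2 =: k   (constant).
Solving this first-order ODE by the substitution
    y = (k/2)(1 − cos θ)
yields the cycloid parameterisation
    x(θ) = (k/2)(θ − sin θ),   y(θ) = (k/2)(1 − cos θ).
The constant k is fixed by the endpoint condition.
Now fit the given lower endpoint (x1, y1) = (28π/2, 28). At the bottom of the first arch (θ = π), the parametric equations give
    y(π) = (k/2)(1 − cos π) = k,
    x(π) = (k/2)(π − sin π) = kπ/2.
Matching y(π) = 28 gives k = 28, consistent with x(π) = 28π/2. Therefore the specific cycloid is
    x(θ) = (28/2)(θ − sin θ),   y(θ) = (28/2)(1 − cos θ).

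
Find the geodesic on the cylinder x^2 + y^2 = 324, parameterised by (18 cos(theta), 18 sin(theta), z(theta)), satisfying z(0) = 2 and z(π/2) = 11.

Parameterise the cylinder of radius R = 18 as
    r(θ) = (18 cos θ, 18 sin θ, z(θ)).
The arc-length element is
    ds = sqrt(324 + (dz/dθ)^2) dθ,
so the Lagrangian is L = sqrt(324 + z'^2).
L depends on z' only, not on z or θ, so ∂L/∂z = 0 and
    ∂L/∂z' = z' / sqrt(324 + z'^2).
The Euler-Lagrange equation gives
    d/dθ( z' / sqrt(324 + z'^2) ) = 0,
so z' is constant. Integrating once:
    z(θ) = a θ + b,
a helix on the cylinder (a straight line when the cylinder is unrolled). The constants a, b are determined by the endpoint conditions.
With endpoint conditions z(0) = 2 and z(π/2) = 11: from z(0) = b we get b = 2, and a·π/2 + 2 = 11 gives a = 18/π, so
    z(θ) = (18/π) θ + 2.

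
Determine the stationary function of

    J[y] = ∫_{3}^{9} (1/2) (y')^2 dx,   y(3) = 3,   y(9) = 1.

The Lagrangian is L = (1/2) (y')^2.
Compute ∂L/∂y = 0, ∂L/∂y' = y'.
The Euler-Lagrange equation d/dx(∂L/∂y') − ∂L/∂y = 0 reduces to
    y'' = 0.
Its general solution is
    y(x) = A x + B,
with A, B fixed by the endpoint conditions.
Applying the endpoint conditions y(3) = 3 and y(9) = 1: solve A·3 + B = 3 and A·9 + B = 1. Subtracting gives A(9 − 3) = 1 − 3, so A = -1/3, and B = 3 − A·3 = 4. Therefore
    y(x) = (-1/3) x + 4.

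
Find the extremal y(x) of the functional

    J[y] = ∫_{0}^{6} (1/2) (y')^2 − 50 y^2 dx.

The Lagrangian is L = (1/2) (y')^2 − 50 y^2.
Compute ∂L/∂y = -100y, ∂L/∂y' = y'.
The Euler-Lagrange equation d/dx(∂L/∂y') − ∂L/∂y = 0 reduces to
    y'' + 100 y = 0.
Its general solution is
    y(x) = A sin(10x) + B cos(10x),
with A, B fixed by the endpoint conditions.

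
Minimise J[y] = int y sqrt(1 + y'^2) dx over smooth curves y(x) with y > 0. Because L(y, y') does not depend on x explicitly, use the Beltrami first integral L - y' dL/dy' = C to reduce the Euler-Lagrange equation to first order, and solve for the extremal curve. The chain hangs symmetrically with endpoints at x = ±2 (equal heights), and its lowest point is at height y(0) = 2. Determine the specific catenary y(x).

The Lagrangian L(y, y') = y sqrt(1 + y'^2) has no explicit x dependence, so the Beltrami identity applies:
    L − y' ∂L/∂y' = C.
Compute ∂L/∂y' = y · y' / sqrt(1 + y'^2). Then
    L − y' ∂L/∂y'
    = y sqrt(1 + y'^2) − y · y'^2 / sqrt(1 + y'^2)
    = y (1 + y'^2 − y'^2) / sqrt(1 + y'^2)
    = y / sqrt(1 + y'^2) = C.
Squaring gives y^2 = C^2 (1 + y'^2), i.e.
    y'^2 = y^2 / C^2 − 1.
Separating variables,
    dy / sqrt(y^2 − C^2) = dx / C,
and integrating gives arccosh(y / C) = (x − a)/C, so
    y(x) = C cosh((x − a)/C),
the catenary. The constants C and a are fixed by the two endpoint conditions (and, for the hanging-chain problem, the length constraint selects C).
Now fit the given data. The endpoints x = ±2 are symmetric at equal height, so the catenary is even about its minimum: a = 0 and y(x) = C cosh(x/C). The lowest point is y(0) = C cosh(0) = C, and we are told y(0) = 2, so C = 2. Therefore
    y(x) = 2 cosh(x/2),
and at the endpoints
    y(±2) = 2 cosh(2/2).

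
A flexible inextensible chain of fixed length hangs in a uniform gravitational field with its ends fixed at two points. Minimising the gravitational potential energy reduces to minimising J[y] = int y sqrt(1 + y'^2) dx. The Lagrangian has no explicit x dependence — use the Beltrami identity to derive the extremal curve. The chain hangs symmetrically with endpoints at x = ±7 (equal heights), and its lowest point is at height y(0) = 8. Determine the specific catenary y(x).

The Lagrangian L(y, y') = y sqrt(1 + y'^2) has no explicit x dependence, so the Beltrami identity applies:
    L − y' ∂L/∂y' = C.
Compute ∂L/∂y' = y · y' / sqrt(1 + y'^2). Then
    L − y' ∂L/∂y'
    = y sqrt(1 + y'^2) − y · y'^2 / sqrt(1 + y'^2)
    = y (1 + y'^2 − y'^2) / sqrt(1 + y'^2)
    = y / sqrt(1 + y'^2) = C.
Squaring gives y^2 = C^2 (1 + y'^2), i.e.
    y'^2 = y^2 / C^2 − 1.
Separating variables,
    dy / sqrt(y^2 − C^2) = dx / C,
and integrating gives arccosh(y / C) = (x − a)/C, so
    y(x) = C cosh((x − a)/C),
the catenary. The constants C and a are fixed by the two endpoint conditions (and, for the hanging-chain problem, the length constraint selects C).
Now fit the given data. The endpoints x = ±7 are symmetric at equal height, so the catenary is even about its minimum: a = 0 and y(x) = C cosh(x/C). The lowest point is y(0) = C cosh(0) = C, and we are told y(0) = 8, so C = 8. Therefore
    y(x) = 8 cosh(x/8),
and at the endpoints
    y(±7) = 8 cosh(7/8).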